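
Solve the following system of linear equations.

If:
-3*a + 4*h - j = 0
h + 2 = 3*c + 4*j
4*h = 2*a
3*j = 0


Then:
a = 0
c = 2/3
h = 0
j = 0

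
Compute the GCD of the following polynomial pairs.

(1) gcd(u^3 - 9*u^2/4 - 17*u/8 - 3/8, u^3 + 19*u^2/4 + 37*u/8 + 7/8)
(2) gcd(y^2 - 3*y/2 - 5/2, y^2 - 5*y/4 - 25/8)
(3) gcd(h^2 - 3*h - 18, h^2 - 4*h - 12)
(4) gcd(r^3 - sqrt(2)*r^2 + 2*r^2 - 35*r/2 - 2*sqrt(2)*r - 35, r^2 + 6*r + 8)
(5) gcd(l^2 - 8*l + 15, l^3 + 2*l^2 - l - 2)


(1) = u + 1/4
(2) = gcd((y - 5/2)*(y + 1), (y - 5/2)*(y + 5/4)) = y - 5/2
(3) = gcd((h - 6)*(h + 3), (h - 6)*(h + 2)) = h - 6
(4) = r + 2
(5) = gcd((l - 5)*(l - 3), (l - 1)*(l + 1)*(l + 2)) = 1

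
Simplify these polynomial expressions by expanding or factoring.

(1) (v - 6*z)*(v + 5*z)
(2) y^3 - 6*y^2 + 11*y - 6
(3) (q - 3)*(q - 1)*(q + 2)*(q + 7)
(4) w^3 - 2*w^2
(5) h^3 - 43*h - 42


(1) = v^2 - v*z - 30*z^2
(2) = (y - 3)*(y - 2)*(y - 1)
(3) = q^4 + 5*q^3 - 19*q^2 - 29*q + 42
(4) = w^2*(w - 2)
(5) = (h - 7)*(h + 1)*(h + 6)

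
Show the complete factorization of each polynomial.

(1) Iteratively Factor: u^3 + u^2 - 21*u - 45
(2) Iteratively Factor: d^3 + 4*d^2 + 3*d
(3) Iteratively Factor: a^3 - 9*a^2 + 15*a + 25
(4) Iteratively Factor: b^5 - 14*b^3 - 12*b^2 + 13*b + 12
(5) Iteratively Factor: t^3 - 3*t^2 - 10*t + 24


(1) = (u + 3)*(u^2 - 2*u - 15) = (u - 5)*(u + 3)*(u + 3)
(2) = (d)*(d^2 + 4*d + 3) = d*(d + 1)*(d + 3)
(3) = (a + 1)*(a^2 - 10*a + 25) = (a - 5)*(a + 1)*(a - 5)
(4) = (b - 1)*(b^4 + b^3 - 13*b^2 - 25*b - 12) = (b - 4)*(b - 1)*(b^3 + 5*b^2 + 7*b + 3) = (b - 4)*(b - 1)*(b + 1)*(b^2 + 4*b + 3) = (b - 4)*(b - 1)*(b + 1)^2*(b + 3)
(5) = (t - 2)*(t^2 - t - 12) = (t - 4)*(t - 2)*(t + 3)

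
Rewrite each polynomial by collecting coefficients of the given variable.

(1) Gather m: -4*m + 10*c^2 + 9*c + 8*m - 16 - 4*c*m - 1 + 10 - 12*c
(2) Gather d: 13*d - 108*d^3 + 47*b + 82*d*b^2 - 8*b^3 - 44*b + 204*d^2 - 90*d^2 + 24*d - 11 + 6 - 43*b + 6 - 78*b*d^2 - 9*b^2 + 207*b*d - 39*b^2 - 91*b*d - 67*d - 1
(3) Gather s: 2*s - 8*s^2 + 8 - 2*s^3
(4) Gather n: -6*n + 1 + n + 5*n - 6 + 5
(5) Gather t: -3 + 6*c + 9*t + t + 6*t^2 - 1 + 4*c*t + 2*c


(1) = 10*c^2 - 3*c + m*(4 - 4*c) - 7
(2) = -8*b^3 - 48*b^2 - 40*b - 108*d^3 + d^2*(114 - 78*b) + d*(82*b^2 + 116*b - 30)
(3) = -2*s^3 - 8*s^2 + 2*s + 8
(4) = 0
(5) = 8*c + 6*t^2 + t*(4*c + 10) - 4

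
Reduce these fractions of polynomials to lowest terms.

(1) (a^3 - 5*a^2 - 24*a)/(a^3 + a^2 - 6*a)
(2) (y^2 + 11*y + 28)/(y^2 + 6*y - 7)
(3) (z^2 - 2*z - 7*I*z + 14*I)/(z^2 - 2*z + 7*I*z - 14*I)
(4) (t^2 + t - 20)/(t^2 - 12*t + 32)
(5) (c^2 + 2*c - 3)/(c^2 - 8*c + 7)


(1) = (a - 8)/(a - 2)
(2) = (y + 4)/(y - 1)
(3) = (z - 7*I)/(z + 7*I)
(4) = (t + 5)/(t - 8)
(5) = (c + 3)/(c - 7)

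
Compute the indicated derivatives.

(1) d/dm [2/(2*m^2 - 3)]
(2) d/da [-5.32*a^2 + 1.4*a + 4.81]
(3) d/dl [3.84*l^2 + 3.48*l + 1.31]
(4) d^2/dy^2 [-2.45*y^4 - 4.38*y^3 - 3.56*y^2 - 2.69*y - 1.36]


(1) = -8*m/(2*m^2 - 3)^2
(2) = 1.4 - 10.64*a
(3) = 7.68*l + 3.48
(4) = -29.4*y^2 - 26.28*y - 7.12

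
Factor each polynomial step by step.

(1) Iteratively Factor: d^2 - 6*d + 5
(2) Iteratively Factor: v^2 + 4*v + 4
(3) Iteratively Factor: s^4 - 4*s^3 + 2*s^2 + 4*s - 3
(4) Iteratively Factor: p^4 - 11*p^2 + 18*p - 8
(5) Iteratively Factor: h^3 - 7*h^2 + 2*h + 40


(1) = (d - 5)*(d - 1)
(2) = (v + 2)*(v + 2)
(3) = (s - 1)*(s^3 - 3*s^2 - s + 3) = (s - 1)*(s + 1)*(s^2 - 4*s + 3) = (s - 1)^2*(s + 1)*(s - 3)
(4) = (p + 4)*(p^3 - 4*p^2 + 5*p - 2) = (p - 1)*(p + 4)*(p^2 - 3*p + 2) = (p - 1)^2*(p + 4)*(p - 2)
(5) = (h + 2)*(h^2 - 9*h + 20) = (h - 4)*(h + 2)*(h - 5)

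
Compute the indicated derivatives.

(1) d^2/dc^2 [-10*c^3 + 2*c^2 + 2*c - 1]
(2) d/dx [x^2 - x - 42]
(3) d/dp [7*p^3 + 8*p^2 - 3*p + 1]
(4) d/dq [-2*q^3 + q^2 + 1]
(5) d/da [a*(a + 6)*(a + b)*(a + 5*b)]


(1) = 4 - 60*c
(2) = 2*x - 1
(3) = 21*p^2 + 16*p - 3
(4) = 2*q*(1 - 3*q)
(5) = 4*a^3 + 18*a^2*b + 18*a^2 + 10*a*b^2 + 72*a*b + 30*b^2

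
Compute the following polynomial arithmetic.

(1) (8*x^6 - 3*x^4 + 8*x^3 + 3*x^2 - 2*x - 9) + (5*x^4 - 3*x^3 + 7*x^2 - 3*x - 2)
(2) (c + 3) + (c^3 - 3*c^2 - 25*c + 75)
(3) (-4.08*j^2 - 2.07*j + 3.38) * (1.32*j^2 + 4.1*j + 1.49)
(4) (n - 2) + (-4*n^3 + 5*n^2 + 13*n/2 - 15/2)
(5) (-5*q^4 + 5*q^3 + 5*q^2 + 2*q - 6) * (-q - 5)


(1) = 8*x^6 + 2*x^4 + 5*x^3 + 10*x^2 - 5*x - 11
(2) = c^3 - 3*c^2 - 24*c + 78
(3) = -5.3856*j^4 - 19.4604*j^3 - 10.1046*j^2 + 10.7737*j + 5.0362
(4) = -4*n^3 + 5*n^2 + 15*n/2 - 19/2
(5) = 5*q^5 + 20*q^4 - 30*q^3 - 27*q^2 - 4*q + 30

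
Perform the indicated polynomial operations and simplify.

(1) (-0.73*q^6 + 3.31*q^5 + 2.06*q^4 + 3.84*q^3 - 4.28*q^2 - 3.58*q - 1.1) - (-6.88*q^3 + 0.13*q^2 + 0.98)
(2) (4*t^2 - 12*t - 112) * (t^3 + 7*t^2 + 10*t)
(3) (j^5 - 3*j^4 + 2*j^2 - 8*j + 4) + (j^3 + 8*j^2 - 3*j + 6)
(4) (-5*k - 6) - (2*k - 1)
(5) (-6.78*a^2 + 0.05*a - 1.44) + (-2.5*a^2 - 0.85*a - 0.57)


(1) = -0.73*q^6 + 3.31*q^5 + 2.06*q^4 + 10.72*q^3 - 4.41*q^2 - 3.58*q - 2.08
(2) = 4*t^5 + 16*t^4 - 156*t^3 - 904*t^2 - 1120*t
(3) = j^5 - 3*j^4 + j^3 + 10*j^2 - 11*j + 10
(4) = -7*k - 5
(5) = -9.28*a^2 - 0.8*a - 2.01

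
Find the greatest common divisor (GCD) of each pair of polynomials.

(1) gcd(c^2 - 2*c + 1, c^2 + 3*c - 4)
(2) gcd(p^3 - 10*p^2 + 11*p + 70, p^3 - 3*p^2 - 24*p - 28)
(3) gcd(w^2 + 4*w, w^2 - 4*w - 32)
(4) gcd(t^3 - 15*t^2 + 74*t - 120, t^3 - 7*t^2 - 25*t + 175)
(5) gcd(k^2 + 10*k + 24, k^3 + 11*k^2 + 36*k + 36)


(1) = gcd((c - 1)^2, (c - 1)*(c + 4)) = c - 1
(2) = gcd((p - 7)*(p - 5)*(p + 2), (p - 7)*(p + 2)^2) = p^2 - 5*p - 14
(3) = w + 4
(4) = gcd((t - 6)*(t - 5)*(t - 4), (t - 7)*(t - 5)*(t + 5)) = t - 5
(5) = k + 6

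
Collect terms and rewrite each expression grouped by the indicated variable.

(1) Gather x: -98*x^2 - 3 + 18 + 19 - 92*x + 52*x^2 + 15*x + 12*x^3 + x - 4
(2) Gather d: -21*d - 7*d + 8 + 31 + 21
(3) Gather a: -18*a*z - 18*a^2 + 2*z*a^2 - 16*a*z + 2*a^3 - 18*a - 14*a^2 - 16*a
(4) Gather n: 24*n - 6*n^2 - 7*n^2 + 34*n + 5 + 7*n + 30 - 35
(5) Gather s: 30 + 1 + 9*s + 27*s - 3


(1) = 12*x^3 - 46*x^2 - 76*x + 30
(2) = 60 - 28*d
(3) = 2*a^3 + a^2*(2*z - 32) + a*(-34*z - 34)
(4) = -13*n^2 + 65*n
(5) = 36*s + 28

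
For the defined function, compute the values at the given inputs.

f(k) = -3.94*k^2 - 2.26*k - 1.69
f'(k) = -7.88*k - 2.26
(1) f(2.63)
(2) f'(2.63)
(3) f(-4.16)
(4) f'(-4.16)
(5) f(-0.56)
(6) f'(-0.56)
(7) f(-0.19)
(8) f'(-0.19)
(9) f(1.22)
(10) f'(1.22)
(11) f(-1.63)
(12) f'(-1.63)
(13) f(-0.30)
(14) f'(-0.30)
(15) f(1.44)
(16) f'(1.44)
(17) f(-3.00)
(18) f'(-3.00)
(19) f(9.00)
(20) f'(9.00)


(1) = -34.89
(2) = -22.98
(3) = -60.47
(4) = 30.52
(5) = -1.66
(6) = 2.15
(7) = -1.40
(8) = -0.76
(9) = -10.31
(10) = -11.87
(11) = -8.47
(12) = 10.58
(13) = -1.37
(14) = 0.10
(15) = -13.11
(16) = -13.61
(17) = -30.37
(18) = 21.38
(19) = -341.17
(20) = -73.18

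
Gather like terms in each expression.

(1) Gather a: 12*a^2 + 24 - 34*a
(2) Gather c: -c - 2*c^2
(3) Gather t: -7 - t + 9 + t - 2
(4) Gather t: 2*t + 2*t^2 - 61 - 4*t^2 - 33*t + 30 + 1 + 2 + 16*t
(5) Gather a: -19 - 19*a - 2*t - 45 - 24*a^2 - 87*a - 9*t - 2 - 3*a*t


(1) = 12*a^2 - 34*a + 24
(2) = -2*c^2 - c
(3) = 0
(4) = -2*t^2 - 15*t - 28
(5) = -24*a^2 + a*(-3*t - 106) - 11*t - 66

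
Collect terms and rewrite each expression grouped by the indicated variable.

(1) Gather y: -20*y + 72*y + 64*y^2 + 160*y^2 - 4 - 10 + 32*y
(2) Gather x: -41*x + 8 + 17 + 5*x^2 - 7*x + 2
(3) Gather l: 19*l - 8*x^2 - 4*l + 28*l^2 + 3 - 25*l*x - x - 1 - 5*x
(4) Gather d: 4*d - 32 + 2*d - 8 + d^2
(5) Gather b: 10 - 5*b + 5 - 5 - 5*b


(1) = 224*y^2 + 84*y - 14
(2) = 5*x^2 - 48*x + 27
(3) = 28*l^2 + l*(15 - 25*x) - 8*x^2 - 6*x + 2
(4) = d^2 + 6*d - 40
(5) = 10 - 10*b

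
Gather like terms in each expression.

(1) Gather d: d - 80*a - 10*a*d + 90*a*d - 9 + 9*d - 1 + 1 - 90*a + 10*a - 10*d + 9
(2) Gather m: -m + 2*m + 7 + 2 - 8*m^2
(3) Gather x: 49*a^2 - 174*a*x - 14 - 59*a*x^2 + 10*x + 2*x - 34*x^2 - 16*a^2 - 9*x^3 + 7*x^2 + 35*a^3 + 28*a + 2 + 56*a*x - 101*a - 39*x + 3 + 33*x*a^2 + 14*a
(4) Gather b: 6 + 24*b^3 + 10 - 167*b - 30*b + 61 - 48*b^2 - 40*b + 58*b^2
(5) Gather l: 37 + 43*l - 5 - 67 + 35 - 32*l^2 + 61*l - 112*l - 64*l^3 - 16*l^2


(1) = 80*a*d - 160*a
(2) = -8*m^2 + m + 9
(3) = 35*a^3 + 33*a^2 - 59*a - 9*x^3 + x^2*(-59*a - 27) + x*(33*a^2 - 118*a - 27) - 9
(4) = 24*b^3 + 10*b^2 - 237*b + 77
(5) = -64*l^3 - 48*l^2 - 8*l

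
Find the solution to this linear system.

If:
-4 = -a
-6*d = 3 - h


Then:
a = 4
d = h/6 - 1/2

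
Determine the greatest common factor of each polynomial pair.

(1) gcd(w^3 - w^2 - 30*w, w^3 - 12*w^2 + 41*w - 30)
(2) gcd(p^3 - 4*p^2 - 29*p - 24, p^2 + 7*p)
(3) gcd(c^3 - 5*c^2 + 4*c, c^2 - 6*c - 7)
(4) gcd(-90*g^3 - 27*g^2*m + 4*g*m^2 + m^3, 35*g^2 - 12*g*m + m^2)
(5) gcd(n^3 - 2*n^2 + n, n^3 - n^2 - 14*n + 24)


(1) = w - 6
(2) = 1
(3) = gcd(c*(c - 4)*(c - 1), (c - 7)*(c + 1)) = 1
(4) = 5*g - m
(5) = 1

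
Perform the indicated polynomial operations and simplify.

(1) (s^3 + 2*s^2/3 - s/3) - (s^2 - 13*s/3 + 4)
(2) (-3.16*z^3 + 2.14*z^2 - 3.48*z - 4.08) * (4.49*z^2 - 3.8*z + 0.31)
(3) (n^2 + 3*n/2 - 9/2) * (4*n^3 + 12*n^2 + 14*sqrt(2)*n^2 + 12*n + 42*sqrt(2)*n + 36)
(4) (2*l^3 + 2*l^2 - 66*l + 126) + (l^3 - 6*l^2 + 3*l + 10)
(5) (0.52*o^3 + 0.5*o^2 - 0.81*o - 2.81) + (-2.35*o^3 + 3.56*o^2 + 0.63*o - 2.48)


(1) = s^3 - s^2/3 + 4*s - 4
(2) = -14.1884*z^5 + 21.6166*z^4 - 24.7368*z^3 - 4.4318*z^2 + 14.4252*z - 1.2648
(3) = 4*n^5 + 18*n^4 + 14*sqrt(2)*n^4 + 12*n^3 + 63*sqrt(2)*n^3 - 189*sqrt(2)*n - 162
(4) = 3*l^3 - 4*l^2 - 63*l + 136
(5) = -1.83*o^3 + 4.06*o^2 - 0.18*o - 5.29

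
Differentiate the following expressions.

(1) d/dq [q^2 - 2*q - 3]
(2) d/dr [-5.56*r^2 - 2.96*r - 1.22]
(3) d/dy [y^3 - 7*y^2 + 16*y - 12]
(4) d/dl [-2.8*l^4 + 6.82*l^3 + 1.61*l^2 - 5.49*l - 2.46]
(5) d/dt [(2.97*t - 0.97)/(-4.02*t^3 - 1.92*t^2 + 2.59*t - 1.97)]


(1) = 2*q - 2
(2) = -11.12*r - 2.96
(3) = 3*y^2 - 14*y + 16
(4) = -11.2*l^3 + 20.46*l^2 + 3.22*l - 5.49
(5) = (23.8788*t^3 - 5.9958*t^2 - 3.7248*t - 3.3386)/(16.1604*t^6 + 15.4368*t^5 - 17.1372*t^4 + 5.8932*t^3 + 14.2729*t^2 - 10.2046*t + 3.8809)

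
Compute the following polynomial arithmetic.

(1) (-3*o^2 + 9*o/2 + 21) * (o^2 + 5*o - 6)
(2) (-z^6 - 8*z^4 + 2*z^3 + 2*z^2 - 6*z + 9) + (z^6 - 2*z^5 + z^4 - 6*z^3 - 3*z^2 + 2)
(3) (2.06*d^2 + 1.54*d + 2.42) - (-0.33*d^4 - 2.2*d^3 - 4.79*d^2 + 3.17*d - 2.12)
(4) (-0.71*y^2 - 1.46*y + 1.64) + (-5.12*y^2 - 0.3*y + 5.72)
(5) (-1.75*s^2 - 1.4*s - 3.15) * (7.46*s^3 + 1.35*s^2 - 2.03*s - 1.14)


(1) = -3*o^4 - 21*o^3/2 + 123*o^2/2 + 78*o - 126
(2) = -2*z^5 - 7*z^4 - 4*z^3 - z^2 - 6*z + 11
(3) = 0.33*d^4 + 2.2*d^3 + 6.85*d^2 - 1.63*d + 4.54
(4) = -5.83*y^2 - 1.76*y + 7.36
(5) = -13.055*s^5 - 12.8065*s^4 - 21.8365*s^3 + 0.5845*s^2 + 7.9905*s + 3.591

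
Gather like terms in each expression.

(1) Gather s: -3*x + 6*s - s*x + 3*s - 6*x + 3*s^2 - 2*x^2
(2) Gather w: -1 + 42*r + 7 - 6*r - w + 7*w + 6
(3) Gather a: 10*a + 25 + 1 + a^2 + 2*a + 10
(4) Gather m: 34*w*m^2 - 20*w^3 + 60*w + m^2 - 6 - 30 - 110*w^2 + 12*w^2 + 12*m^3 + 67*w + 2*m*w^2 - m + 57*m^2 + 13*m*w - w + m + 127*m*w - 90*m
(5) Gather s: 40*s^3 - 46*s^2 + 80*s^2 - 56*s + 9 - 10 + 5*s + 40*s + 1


(1) = 3*s^2 + s*(9 - x) - 2*x^2 - 9*x
(2) = 36*r + 6*w + 12
(3) = a^2 + 12*a + 36
(4) = 12*m^3 + m^2*(34*w + 58) + m*(2*w^2 + 140*w - 90) - 20*w^3 - 98*w^2 + 126*w - 36
(5) = 40*s^3 + 34*s^2 - 11*s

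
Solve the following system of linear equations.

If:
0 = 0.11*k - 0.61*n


Then:
k = 5.54545454545455*n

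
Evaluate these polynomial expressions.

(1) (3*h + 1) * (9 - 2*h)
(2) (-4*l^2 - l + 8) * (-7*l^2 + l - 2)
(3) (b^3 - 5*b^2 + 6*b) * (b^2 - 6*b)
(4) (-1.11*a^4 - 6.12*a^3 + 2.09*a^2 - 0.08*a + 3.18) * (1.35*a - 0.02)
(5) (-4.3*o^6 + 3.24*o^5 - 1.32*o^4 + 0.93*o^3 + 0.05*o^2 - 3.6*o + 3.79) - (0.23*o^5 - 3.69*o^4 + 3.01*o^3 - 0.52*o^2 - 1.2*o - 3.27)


(1) = -6*h^2 + 25*h + 9
(2) = 28*l^4 + 3*l^3 - 49*l^2 + 10*l - 16
(3) = b^5 - 11*b^4 + 36*b^3 - 36*b^2
(4) = -1.4985*a^5 - 8.2398*a^4 + 2.9439*a^3 - 0.1498*a^2 + 4.2946*a - 0.0636
(5) = -4.3*o^6 + 3.01*o^5 + 2.37*o^4 - 2.08*o^3 + 0.57*o^2 - 2.4*o + 7.06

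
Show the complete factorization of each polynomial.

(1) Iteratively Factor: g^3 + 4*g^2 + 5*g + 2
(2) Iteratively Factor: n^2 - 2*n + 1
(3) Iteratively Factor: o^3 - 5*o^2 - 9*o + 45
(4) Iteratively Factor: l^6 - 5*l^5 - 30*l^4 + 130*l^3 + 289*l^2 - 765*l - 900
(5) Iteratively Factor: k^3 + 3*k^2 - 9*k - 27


(1) = (g + 2)*(g^2 + 2*g + 1) = (g + 1)*(g + 2)*(g + 1)
(2) = (n - 1)*(n - 1)
(3) = (o + 3)*(o^2 - 8*o + 15) = (o - 5)*(o + 3)*(o - 3)
(4) = (l + 1)*(l^5 - 6*l^4 - 24*l^3 + 154*l^2 + 135*l - 900) = (l - 5)*(l + 1)*(l^4 - l^3 - 29*l^2 + 9*l + 180) = (l - 5)^2*(l + 1)*(l^3 + 4*l^2 - 9*l - 36) = (l - 5)^2*(l - 3)*(l + 1)*(l^2 + 7*l + 12) = (l - 5)^2*(l - 3)*(l + 1)*(l + 3)*(l + 4)
(5) = (k + 3)*(k^2 - 9) = (k - 3)*(k + 3)*(k + 3)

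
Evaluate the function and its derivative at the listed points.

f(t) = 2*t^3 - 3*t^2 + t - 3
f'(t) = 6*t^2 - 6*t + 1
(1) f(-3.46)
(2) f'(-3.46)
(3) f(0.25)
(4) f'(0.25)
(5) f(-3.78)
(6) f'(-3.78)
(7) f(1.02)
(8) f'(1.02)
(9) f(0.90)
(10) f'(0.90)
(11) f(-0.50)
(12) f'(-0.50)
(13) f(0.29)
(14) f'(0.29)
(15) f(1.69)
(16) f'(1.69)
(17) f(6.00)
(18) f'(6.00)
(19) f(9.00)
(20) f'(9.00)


(1) = -125.22
(2) = 93.59
(3) = -2.91
(4) = -0.12
(5) = -157.67
(6) = 109.41
(7) = -2.98
(8) = 1.12
(9) = -3.07
(10) = 0.46
(11) = -4.50
(12) = 5.50
(13) = -2.91
(14) = -0.24
(15) = -0.22
(16) = 8.00
(17) = 327.00
(18) = 181.00
(19) = 1221.00
(20) = 433.00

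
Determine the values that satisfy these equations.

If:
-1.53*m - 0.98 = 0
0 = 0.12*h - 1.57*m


Then:
h = -8.38
m = -0.64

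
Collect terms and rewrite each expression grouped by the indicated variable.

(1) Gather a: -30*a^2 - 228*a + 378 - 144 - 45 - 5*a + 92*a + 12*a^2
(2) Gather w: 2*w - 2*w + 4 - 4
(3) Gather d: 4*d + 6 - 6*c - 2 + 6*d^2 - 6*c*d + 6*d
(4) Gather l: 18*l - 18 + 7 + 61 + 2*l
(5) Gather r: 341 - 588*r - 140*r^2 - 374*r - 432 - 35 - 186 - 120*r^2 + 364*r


(1) = -18*a^2 - 141*a + 189
(2) = 0
(3) = -6*c + 6*d^2 + d*(10 - 6*c) + 4
(4) = 20*l + 50
(5) = -260*r^2 - 598*r - 312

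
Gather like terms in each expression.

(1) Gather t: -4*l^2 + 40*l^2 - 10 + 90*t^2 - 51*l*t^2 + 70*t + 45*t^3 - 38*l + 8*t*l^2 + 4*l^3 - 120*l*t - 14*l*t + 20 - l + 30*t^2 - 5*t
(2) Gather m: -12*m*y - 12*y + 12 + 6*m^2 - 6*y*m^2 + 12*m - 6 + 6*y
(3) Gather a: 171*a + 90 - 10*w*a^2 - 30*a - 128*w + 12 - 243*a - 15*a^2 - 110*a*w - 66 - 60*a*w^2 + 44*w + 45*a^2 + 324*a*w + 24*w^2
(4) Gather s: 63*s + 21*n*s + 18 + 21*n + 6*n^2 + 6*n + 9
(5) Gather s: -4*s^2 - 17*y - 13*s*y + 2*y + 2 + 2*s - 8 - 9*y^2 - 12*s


(1) = 4*l^3 + 36*l^2 - 39*l + 45*t^3 + t^2*(120 - 51*l) + t*(8*l^2 - 134*l + 65) + 10
(2) = m^2*(6 - 6*y) + m*(12 - 12*y) - 6*y + 6
(3) = a^2*(30 - 10*w) + a*(-60*w^2 + 214*w - 102) + 24*w^2 - 84*w + 36
(4) = 6*n^2 + 27*n + s*(21*n + 63) + 27
(5) = -4*s^2 + s*(-13*y - 10) - 9*y^2 - 15*y - 6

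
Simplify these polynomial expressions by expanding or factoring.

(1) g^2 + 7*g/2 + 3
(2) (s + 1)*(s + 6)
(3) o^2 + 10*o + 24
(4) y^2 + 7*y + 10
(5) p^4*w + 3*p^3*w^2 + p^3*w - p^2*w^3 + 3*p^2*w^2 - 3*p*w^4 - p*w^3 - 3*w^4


(1) = (g + 3/2)*(g + 2)
(2) = s^2 + 7*s + 6
(3) = (o + 4)*(o + 6)
(4) = (y + 2)*(y + 5)
(5) = (p - w)*(p + w)*(p + 3*w)*(p*w + w)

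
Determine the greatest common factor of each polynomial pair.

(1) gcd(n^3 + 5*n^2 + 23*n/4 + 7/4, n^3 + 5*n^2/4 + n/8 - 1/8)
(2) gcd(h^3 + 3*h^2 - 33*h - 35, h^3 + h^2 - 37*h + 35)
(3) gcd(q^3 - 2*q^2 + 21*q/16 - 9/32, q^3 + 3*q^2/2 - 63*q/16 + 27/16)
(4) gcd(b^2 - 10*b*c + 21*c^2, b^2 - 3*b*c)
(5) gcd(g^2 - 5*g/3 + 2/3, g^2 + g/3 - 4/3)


(1) = n^2 + 3*n/2 + 1/2
(2) = h^2 + 2*h - 35
(3) = gcd((q - 3/4)^2*(q - 1/2), (q - 3/4)^2*(q + 3)) = q^2 - 3*q/2 + 9/16
(4) = gcd((b - 7*c)*(b - 3*c), b*(b - 3*c)) = b - 3*c
(5) = gcd((g - 1)*(g - 2/3), (g - 1)*(g + 4/3)) = g - 1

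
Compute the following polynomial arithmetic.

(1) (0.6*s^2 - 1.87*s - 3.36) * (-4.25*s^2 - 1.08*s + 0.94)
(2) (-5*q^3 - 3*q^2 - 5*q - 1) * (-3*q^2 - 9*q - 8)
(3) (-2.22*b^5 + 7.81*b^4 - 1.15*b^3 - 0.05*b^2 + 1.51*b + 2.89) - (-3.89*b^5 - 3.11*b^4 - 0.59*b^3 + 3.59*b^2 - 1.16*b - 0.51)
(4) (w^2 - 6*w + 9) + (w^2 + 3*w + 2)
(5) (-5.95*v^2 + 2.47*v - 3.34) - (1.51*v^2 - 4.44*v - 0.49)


(1) = -2.55*s^4 + 7.2995*s^3 + 16.8636*s^2 + 1.871*s - 3.1584
(2) = 15*q^5 + 54*q^4 + 82*q^3 + 72*q^2 + 49*q + 8
(3) = 1.67*b^5 + 10.92*b^4 - 0.56*b^3 - 3.64*b^2 + 2.67*b + 3.4
(4) = 2*w^2 - 3*w + 11
(5) = -7.46*v^2 + 6.91*v - 2.85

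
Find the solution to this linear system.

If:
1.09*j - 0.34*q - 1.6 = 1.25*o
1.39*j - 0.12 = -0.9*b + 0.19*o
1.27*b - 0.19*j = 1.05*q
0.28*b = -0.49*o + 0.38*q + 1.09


Then:
b = -2.35
j = 1.76
o = 1.12
q = -3.16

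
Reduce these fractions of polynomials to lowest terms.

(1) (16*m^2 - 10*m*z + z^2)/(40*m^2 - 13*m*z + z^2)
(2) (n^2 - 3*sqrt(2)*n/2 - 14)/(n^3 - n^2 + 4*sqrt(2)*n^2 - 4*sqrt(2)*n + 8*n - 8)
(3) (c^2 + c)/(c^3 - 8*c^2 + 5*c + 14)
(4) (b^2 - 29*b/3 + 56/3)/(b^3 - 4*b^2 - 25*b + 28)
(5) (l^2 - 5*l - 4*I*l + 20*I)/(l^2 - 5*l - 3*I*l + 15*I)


(1) = (-2*m + z)/(-5*m + z)
(2) = (2*n - 7*sqrt(2))/(2*n^2 + n*(-2 + 4*sqrt(2)) - 4*sqrt(2))
(3) = c/(c^2 - 9*c + 14)
(4) = (3*b - 8)/(3*b^2 + 9*b - 12)
(5) = (l - 4*I)/(l - 3*I)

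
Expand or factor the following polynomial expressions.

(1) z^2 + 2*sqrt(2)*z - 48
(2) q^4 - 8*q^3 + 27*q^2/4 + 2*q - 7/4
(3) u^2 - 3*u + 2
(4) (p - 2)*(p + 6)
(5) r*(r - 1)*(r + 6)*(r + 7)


(1) = (z - 4*sqrt(2))*(z + 6*sqrt(2))
(2) = (q - 7)*(q - 1)*(q - 1/2)*(q + 1/2)
(3) = (u - 2)*(u - 1)
(4) = p^2 + 4*p - 12
(5) = r^4 + 12*r^3 + 29*r^2 - 42*r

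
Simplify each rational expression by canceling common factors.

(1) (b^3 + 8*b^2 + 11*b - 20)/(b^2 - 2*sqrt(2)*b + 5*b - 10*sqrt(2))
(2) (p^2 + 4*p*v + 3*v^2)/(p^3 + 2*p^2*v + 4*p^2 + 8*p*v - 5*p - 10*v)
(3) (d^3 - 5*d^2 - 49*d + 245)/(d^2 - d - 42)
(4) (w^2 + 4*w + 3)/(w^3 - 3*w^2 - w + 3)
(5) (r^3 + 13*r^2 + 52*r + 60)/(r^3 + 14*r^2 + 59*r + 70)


(1) = (b^2 + 3*b - 4)/(b - 2*sqrt(2))
(2) = (p^2 + 4*p*v + 3*v^2)/(p^3 + 2*p^2*v + 4*p^2 + 8*p*v - 5*p - 10*v)
(3) = (d^2 + 2*d - 35)/(d + 6)
(4) = (w + 3)/(w^2 - 4*w + 3)
(5) = (r + 6)/(r + 7)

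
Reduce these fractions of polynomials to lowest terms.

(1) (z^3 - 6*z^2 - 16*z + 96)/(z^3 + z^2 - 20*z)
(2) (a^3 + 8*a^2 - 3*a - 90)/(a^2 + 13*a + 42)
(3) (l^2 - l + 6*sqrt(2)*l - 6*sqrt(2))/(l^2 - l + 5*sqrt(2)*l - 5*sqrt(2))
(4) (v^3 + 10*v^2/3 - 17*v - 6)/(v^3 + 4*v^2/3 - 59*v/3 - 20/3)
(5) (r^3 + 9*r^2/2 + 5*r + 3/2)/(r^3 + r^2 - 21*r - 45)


(1) = (z^2 - 2*z - 24)/(z^2 + 5*z)
(2) = (a^2 + 2*a - 15)/(a + 7)
(3) = (l + 6*sqrt(2))/(l + 5*sqrt(2))
(4) = (v^2 + 3*v - 18)/(v^2 + v - 20)
(5) = (2*r^2 + 3*r + 1)/(2*r^2 - 4*r - 30)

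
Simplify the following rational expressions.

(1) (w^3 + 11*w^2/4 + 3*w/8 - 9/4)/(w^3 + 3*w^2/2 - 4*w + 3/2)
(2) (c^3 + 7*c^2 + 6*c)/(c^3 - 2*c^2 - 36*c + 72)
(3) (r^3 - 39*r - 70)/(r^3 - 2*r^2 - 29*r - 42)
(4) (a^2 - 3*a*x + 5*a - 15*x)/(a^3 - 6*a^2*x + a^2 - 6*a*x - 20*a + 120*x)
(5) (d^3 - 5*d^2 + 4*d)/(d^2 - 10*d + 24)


(1) = (8*w^3 + 22*w^2 + 3*w - 18)/(8*w^3 + 12*w^2 - 32*w + 12)
(2) = (c^2 + c)/(c^2 - 8*c + 12)
(3) = (r + 5)/(r + 3)
(4) = (-a + 3*x)/(-a^2 + 6*a*x + 4*a - 24*x)
(5) = (d^2 - d)/(d - 6)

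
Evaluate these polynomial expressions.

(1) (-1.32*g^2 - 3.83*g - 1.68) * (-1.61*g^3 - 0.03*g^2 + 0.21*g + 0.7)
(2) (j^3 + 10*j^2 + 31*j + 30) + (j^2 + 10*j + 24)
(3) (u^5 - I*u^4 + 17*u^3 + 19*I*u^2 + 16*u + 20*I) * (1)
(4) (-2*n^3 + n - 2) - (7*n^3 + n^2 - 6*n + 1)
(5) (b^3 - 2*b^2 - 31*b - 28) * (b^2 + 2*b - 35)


(1) = 2.1252*g^5 + 6.2059*g^4 + 2.5425*g^3 - 1.6779*g^2 - 3.0338*g - 1.176
(2) = j^3 + 11*j^2 + 41*j + 54
(3) = u^5 - I*u^4 + 17*u^3 + 19*I*u^2 + 16*u + 20*I
(4) = -9*n^3 - n^2 + 7*n - 3
(5) = b^5 - 70*b^3 - 20*b^2 + 1029*b + 980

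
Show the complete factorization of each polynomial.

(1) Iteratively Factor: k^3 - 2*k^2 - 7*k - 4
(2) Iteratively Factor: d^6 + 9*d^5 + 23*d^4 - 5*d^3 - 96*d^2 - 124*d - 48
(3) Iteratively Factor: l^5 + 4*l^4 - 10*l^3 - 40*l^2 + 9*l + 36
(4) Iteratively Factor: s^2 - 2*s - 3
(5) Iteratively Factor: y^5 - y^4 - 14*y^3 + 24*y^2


(1) = (k + 1)*(k^2 - 3*k - 4) = (k - 4)*(k + 1)*(k + 1)
(2) = (d + 3)*(d^5 + 6*d^4 + 5*d^3 - 20*d^2 - 36*d - 16) = (d - 2)*(d + 3)*(d^4 + 8*d^3 + 21*d^2 + 22*d + 8) = (d - 2)*(d + 3)*(d + 4)*(d^3 + 4*d^2 + 5*d + 2) = (d - 2)*(d + 1)*(d + 3)*(d + 4)*(d^2 + 3*d + 2) = (d - 2)*(d + 1)*(d + 2)*(d + 3)*(d + 4)*(d + 1)
(3) = (l + 1)*(l^4 + 3*l^3 - 13*l^2 - 27*l + 36) = (l - 3)*(l + 1)*(l^3 + 6*l^2 + 5*l - 12) = (l - 3)*(l + 1)*(l + 3)*(l^2 + 3*l - 4) = (l - 3)*(l + 1)*(l + 3)*(l + 4)*(l - 1)
(4) = (s + 1)*(s - 3)
(5) = (y + 4)*(y^4 - 5*y^3 + 6*y^2) = (y - 3)*(y + 4)*(y^3 - 2*y^2) = y*(y - 3)*(y + 4)*(y^2 - 2*y) = y^2*(y - 3)*(y + 4)*(y - 2)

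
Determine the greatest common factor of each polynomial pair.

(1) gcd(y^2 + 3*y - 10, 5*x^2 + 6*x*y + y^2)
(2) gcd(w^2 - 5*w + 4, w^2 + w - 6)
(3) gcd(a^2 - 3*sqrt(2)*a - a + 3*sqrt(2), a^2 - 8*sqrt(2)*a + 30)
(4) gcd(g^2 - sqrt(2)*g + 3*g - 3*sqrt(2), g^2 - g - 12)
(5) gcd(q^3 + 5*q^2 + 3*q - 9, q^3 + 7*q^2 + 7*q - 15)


(1) = gcd((y - 2)*(y + 5), (x + y)*(5*x + y)) = 1
(2) = gcd((w - 4)*(w - 1), (w - 2)*(w + 3)) = 1
(3) = a - 3*sqrt(2)
(4) = g + 3
(5) = q^2 + 2*q - 3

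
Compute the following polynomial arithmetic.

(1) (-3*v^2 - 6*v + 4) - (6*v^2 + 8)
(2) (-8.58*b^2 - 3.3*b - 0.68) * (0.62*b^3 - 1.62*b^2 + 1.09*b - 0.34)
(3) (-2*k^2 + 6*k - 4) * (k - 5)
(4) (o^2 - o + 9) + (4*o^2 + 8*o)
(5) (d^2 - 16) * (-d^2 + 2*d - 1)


(1) = -9*v^2 - 6*v - 4
(2) = -5.3196*b^5 + 11.8536*b^4 - 4.4278*b^3 + 0.4218*b^2 + 0.3808*b + 0.2312
(3) = -2*k^3 + 16*k^2 - 34*k + 20
(4) = 5*o^2 + 7*o + 9
(5) = -d^4 + 2*d^3 + 15*d^2 - 32*d + 16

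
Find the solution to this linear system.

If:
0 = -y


Then:
y = 0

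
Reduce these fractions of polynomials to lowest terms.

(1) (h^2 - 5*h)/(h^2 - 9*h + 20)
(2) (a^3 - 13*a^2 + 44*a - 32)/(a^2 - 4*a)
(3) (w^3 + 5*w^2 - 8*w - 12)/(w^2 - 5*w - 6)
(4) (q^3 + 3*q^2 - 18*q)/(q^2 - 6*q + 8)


(1) = h/(h - 4)
(2) = (a^2 - 9*a + 8)/a
(3) = (w^2 + 4*w - 12)/(w - 6)
(4) = (q^3 + 3*q^2 - 18*q)/(q^2 - 6*q + 8)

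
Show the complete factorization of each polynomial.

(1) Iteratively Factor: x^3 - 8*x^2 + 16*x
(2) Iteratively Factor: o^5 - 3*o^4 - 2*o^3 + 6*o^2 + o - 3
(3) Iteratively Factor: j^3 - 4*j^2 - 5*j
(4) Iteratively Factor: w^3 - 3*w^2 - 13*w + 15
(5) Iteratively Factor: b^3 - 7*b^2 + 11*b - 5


(1) = (x)*(x^2 - 8*x + 16) = x*(x - 4)*(x - 4)
(2) = (o - 1)*(o^4 - 2*o^3 - 4*o^2 + 2*o + 3) = (o - 1)^2*(o^3 - o^2 - 5*o - 3) = (o - 1)^2*(o + 1)*(o^2 - 2*o - 3) = (o - 1)^2*(o + 1)^2*(o - 3)
(3) = (j + 1)*(j^2 - 5*j) = j*(j + 1)*(j - 5)
(4) = (w - 5)*(w^2 + 2*w - 3) = (w - 5)*(w - 1)*(w + 3)
(5) = (b - 5)*(b^2 - 2*b + 1) = (b - 5)*(b - 1)*(b - 1)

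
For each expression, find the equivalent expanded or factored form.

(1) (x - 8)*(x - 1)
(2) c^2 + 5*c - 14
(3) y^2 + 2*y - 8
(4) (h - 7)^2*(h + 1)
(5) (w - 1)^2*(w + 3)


(1) = x^2 - 9*x + 8
(2) = (c - 2)*(c + 7)
(3) = (y - 2)*(y + 4)
(4) = h^3 - 13*h^2 + 35*h + 49
(5) = w^3 + w^2 - 5*w + 3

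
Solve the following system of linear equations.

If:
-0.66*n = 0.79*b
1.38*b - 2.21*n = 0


Then:
b = 0.00
n = 0.00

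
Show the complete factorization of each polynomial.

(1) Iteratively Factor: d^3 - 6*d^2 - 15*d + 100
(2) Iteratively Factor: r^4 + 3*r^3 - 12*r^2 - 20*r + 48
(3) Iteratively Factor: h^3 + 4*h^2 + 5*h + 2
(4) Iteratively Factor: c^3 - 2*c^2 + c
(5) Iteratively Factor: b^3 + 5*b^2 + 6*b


(1) = (d - 5)*(d^2 - d - 20) = (d - 5)*(d + 4)*(d - 5)
(2) = (r + 3)*(r^3 - 12*r + 16) = (r - 2)*(r + 3)*(r^2 + 2*r - 8) = (r - 2)*(r + 3)*(r + 4)*(r - 2)
(3) = (h + 1)*(h^2 + 3*h + 2) = (h + 1)*(h + 2)*(h + 1)
(4) = (c - 1)*(c^2 - c) = (c - 1)^2*(c)
(5) = (b)*(b^2 + 5*b + 6) = b*(b + 3)*(b + 2)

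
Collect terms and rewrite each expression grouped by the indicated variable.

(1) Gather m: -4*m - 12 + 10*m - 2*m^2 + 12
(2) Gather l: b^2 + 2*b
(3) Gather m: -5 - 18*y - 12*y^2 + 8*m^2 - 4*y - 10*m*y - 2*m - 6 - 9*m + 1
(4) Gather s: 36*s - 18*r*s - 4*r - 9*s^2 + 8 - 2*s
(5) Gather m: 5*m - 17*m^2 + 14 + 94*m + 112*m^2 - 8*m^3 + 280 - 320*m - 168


(1) = -2*m^2 + 6*m
(2) = b^2 + 2*b
(3) = 8*m^2 + m*(-10*y - 11) - 12*y^2 - 22*y - 10
(4) = -4*r - 9*s^2 + s*(34 - 18*r) + 8
(5) = -8*m^3 + 95*m^2 - 221*m + 126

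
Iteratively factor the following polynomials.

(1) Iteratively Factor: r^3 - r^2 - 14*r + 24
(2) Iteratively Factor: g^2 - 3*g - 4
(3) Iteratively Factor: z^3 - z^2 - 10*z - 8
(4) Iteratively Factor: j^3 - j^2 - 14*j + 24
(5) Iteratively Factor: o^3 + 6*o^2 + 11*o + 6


(1) = (r - 3)*(r^2 + 2*r - 8) = (r - 3)*(r + 4)*(r - 2)
(2) = (g - 4)*(g + 1)
(3) = (z + 2)*(z^2 - 3*z - 4) = (z + 1)*(z + 2)*(z - 4)
(4) = (j - 2)*(j^2 + j - 12) = (j - 2)*(j + 4)*(j - 3)
(5) = (o + 2)*(o^2 + 4*o + 3) = (o + 1)*(o + 2)*(o + 3)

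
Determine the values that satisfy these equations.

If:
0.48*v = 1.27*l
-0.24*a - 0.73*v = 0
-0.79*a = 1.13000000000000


Then:
a = -1.43
l = 0.18
v = 0.47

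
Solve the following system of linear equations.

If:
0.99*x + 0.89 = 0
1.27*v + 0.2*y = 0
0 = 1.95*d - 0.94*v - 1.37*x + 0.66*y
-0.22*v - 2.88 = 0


Then:
d = -35.08
v = -13.09
x = -0.90
y = 83.13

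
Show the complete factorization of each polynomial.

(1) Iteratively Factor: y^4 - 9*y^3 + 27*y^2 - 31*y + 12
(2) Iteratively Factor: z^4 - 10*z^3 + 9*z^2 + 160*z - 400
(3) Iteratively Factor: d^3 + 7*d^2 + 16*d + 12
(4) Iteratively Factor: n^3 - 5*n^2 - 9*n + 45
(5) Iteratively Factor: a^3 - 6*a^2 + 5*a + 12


(1) = (y - 4)*(y^3 - 5*y^2 + 7*y - 3) = (y - 4)*(y - 1)*(y^2 - 4*y + 3) = (y - 4)*(y - 1)^2*(y - 3)
(2) = (z - 5)*(z^3 - 5*z^2 - 16*z + 80) = (z - 5)^2*(z^2 - 16) = (z - 5)^2*(z - 4)*(z + 4)
(3) = (d + 2)*(d^2 + 5*d + 6) = (d + 2)*(d + 3)*(d + 2)
(4) = (n + 3)*(n^2 - 8*n + 15) = (n - 3)*(n + 3)*(n - 5)
(5) = (a - 4)*(a^2 - 2*a - 3) = (a - 4)*(a - 3)*(a + 1)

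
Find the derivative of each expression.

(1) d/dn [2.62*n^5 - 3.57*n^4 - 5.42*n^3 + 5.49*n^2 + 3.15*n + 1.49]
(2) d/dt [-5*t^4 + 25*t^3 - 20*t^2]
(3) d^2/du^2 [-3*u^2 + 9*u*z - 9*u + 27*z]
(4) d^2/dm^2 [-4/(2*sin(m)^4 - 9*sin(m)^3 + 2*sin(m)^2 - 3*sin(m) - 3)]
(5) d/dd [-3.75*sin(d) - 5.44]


(1) = 13.1*n^4 - 14.28*n^3 - 16.26*n^2 + 10.98*n + 3.15
(2) = 5*t*(-4*t^2 + 15*t - 8)
(3) = -6
(4) = 4*(-64*sin(m)^8 + 414*sin(m)^7 - 697*sin(m)^6 - 348*sin(m)^5 + 878*sin(m)^4 - 51*sin(m)^3 + 225*sin(m)^2 - 189*sin(m) + 30)/(-2*sin(m)^4 + 9*sin(m)^3 - 2*sin(m)^2 + 3*sin(m) + 3)^3
(5) = -3.75*cos(d)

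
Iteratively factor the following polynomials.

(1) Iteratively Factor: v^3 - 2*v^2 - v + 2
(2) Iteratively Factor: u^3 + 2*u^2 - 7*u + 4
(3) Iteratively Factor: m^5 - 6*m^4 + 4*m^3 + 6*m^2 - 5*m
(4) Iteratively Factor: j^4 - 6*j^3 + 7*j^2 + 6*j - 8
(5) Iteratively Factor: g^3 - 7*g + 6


(1) = (v + 1)*(v^2 - 3*v + 2) = (v - 2)*(v + 1)*(v - 1)
(2) = (u + 4)*(u^2 - 2*u + 1) = (u - 1)*(u + 4)*(u - 1)
(3) = (m - 1)*(m^4 - 5*m^3 - m^2 + 5*m) = (m - 1)*(m + 1)*(m^3 - 6*m^2 + 5*m) = m*(m - 1)*(m + 1)*(m^2 - 6*m + 5) = m*(m - 5)*(m - 1)*(m + 1)*(m - 1)
(4) = (j - 1)*(j^3 - 5*j^2 + 2*j + 8) = (j - 4)*(j - 1)*(j^2 - j - 2) = (j - 4)*(j - 2)*(j - 1)*(j + 1)
(5) = (g - 1)*(g^2 + g - 6) = (g - 1)*(g + 3)*(g - 2)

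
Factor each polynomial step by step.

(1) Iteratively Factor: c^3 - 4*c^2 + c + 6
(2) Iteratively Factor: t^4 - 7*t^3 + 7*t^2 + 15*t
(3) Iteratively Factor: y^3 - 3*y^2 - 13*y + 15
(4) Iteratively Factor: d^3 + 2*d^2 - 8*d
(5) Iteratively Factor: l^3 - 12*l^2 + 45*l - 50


(1) = (c - 3)*(c^2 - c - 2) = (c - 3)*(c - 2)*(c + 1)
(2) = (t - 5)*(t^3 - 2*t^2 - 3*t) = (t - 5)*(t + 1)*(t^2 - 3*t) = (t - 5)*(t - 3)*(t + 1)*(t)
(3) = (y - 5)*(y^2 + 2*y - 3) = (y - 5)*(y - 1)*(y + 3)
(4) = (d - 2)*(d^2 + 4*d) = (d - 2)*(d + 4)*(d)
(5) = (l - 5)*(l^2 - 7*l + 10) = (l - 5)*(l - 2)*(l - 5)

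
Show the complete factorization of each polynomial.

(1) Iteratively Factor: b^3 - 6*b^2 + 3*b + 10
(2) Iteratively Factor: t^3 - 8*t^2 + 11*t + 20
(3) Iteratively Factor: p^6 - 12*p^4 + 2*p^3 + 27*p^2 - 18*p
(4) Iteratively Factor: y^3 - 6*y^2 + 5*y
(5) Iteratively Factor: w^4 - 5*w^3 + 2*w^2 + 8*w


(1) = (b - 2)*(b^2 - 4*b - 5) = (b - 2)*(b + 1)*(b - 5)
(2) = (t + 1)*(t^2 - 9*t + 20) = (t - 5)*(t + 1)*(t - 4)
(3) = (p)*(p^5 - 12*p^3 + 2*p^2 + 27*p - 18) = p*(p - 1)*(p^4 + p^3 - 11*p^2 - 9*p + 18) = p*(p - 1)*(p + 3)*(p^3 - 2*p^2 - 5*p + 6) = p*(p - 1)*(p + 2)*(p + 3)*(p^2 - 4*p + 3) = p*(p - 3)*(p - 1)*(p + 2)*(p + 3)*(p - 1)
(4) = (y - 1)*(y^2 - 5*y) = (y - 5)*(y - 1)*(y)
(5) = (w + 1)*(w^3 - 6*w^2 + 8*w) = (w - 4)*(w + 1)*(w^2 - 2*w) = (w - 4)*(w - 2)*(w + 1)*(w)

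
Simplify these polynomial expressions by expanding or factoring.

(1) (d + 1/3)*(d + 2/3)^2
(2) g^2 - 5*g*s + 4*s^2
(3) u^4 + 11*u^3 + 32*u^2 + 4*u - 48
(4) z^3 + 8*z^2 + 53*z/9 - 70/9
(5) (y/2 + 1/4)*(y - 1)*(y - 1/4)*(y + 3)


(1) = d^3 + 5*d^2/3 + 8*d/9 + 4/27
(2) = (g - 4*s)*(g - s)
(3) = (u - 1)*(u + 2)*(u + 4)*(u + 6)
(4) = (z - 2/3)*(z + 5/3)*(z + 7)
(5) = y^4/2 + 9*y^3/8 - 21*y^2/16 - y/2 + 3/16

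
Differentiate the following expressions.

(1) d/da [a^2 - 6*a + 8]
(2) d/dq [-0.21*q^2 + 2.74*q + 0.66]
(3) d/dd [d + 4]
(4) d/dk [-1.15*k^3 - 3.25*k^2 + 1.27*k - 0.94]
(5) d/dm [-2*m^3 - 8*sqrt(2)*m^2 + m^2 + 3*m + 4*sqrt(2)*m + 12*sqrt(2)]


(1) = 2*a - 6
(2) = 2.74 - 0.42*q
(3) = 1
(4) = -3.45*k^2 - 6.5*k + 1.27
(5) = -6*m^2 - 16*sqrt(2)*m + 2*m + 3 + 4*sqrt(2)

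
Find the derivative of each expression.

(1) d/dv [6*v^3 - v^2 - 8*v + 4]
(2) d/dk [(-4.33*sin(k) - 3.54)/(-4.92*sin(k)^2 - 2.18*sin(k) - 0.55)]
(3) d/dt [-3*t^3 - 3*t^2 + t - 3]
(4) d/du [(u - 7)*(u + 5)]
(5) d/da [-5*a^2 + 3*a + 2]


(1) = 18*v^2 - 2*v - 8
(2) = (-34.8336*sin(k) + 10.6518*cos(2*k) - 15.9875)*cos(k)/(4.92*sin(k)^2 + 2.18*sin(k) + 0.55)^2
(3) = -9*t^2 - 6*t + 1
(4) = 2*u - 2
(5) = 3 - 10*a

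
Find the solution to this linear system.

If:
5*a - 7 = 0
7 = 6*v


Then:
a = 7/5
v = 7/6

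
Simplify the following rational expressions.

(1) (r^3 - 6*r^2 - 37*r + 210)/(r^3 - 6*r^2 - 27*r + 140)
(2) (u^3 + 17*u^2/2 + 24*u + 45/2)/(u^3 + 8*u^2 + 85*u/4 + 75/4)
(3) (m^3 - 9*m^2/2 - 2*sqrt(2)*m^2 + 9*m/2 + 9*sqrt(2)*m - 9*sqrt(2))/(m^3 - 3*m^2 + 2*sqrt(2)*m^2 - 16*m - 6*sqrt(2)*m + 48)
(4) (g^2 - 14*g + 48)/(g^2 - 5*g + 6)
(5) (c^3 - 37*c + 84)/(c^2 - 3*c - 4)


(1) = (r^2 + r - 30)/(r^2 + r - 20)
(2) = (2*u + 6)/(2*u + 5)
(3) = (2*m - 3)/(2*m + 8*sqrt(2))
(4) = (g^2 - 14*g + 48)/(g^2 - 5*g + 6)
(5) = (c^2 + 4*c - 21)/(c + 1)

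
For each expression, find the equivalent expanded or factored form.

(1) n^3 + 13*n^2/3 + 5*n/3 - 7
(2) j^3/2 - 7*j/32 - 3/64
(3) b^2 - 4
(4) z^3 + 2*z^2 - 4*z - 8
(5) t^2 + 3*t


(1) = (n - 1)*(n + 7/3)*(n + 3)
(2) = (j/2 + 1/4)*(j - 3/4)*(j + 1/4)
(3) = (b - 2)*(b + 2)
(4) = (z - 2)*(z + 2)^2
(5) = t*(t + 3)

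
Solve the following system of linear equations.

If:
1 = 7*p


Then:
p = 1/7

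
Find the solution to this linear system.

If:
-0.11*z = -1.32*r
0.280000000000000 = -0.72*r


Then:
r = -0.39
z = -4.67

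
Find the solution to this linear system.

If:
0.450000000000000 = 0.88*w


Then:
w = 0.51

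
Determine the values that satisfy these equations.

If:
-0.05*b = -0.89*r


Then:
b = 17.8*r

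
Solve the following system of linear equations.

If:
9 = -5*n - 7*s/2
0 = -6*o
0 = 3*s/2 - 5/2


Then:
n = -89/30
o = 0
s = 5/3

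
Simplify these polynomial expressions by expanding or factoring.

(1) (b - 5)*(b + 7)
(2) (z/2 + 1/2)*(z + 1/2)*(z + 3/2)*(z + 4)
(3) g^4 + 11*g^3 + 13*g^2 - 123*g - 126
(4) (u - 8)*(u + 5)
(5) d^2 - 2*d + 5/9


(1) = b^2 + 2*b - 35
(2) = z^4/2 + 7*z^3/2 + 59*z^2/8 + 47*z/8 + 3/2
(3) = (g - 3)*(g + 1)*(g + 6)*(g + 7)
(4) = u^2 - 3*u - 40
(5) = (d - 5/3)*(d - 1/3)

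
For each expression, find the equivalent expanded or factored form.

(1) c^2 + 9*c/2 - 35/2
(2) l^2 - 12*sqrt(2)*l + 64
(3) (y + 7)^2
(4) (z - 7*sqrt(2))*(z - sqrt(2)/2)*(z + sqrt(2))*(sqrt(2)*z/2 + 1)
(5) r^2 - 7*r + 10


(1) = (c - 5/2)*(c + 7)
(2) = (l - 8*sqrt(2))*(l - 4*sqrt(2))
(3) = y^2 + 14*y + 49
(4) = sqrt(2)*z^4/2 - 11*z^3/2 - 21*sqrt(2)*z^2/2 - z + 7*sqrt(2)
(5) = (r - 5)*(r - 2)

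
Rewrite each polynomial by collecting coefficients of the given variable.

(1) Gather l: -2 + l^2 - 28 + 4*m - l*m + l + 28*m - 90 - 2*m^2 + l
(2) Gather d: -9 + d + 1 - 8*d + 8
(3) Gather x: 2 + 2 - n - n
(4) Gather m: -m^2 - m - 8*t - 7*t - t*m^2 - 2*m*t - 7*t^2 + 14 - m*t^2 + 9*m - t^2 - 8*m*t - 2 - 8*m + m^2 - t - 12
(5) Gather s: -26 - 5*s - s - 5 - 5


(1) = l^2 + l*(2 - m) - 2*m^2 + 32*m - 120
(2) = -7*d
(3) = 4 - 2*n
(4) = -m^2*t + m*(-t^2 - 10*t) - 8*t^2 - 16*t
(5) = -6*s - 36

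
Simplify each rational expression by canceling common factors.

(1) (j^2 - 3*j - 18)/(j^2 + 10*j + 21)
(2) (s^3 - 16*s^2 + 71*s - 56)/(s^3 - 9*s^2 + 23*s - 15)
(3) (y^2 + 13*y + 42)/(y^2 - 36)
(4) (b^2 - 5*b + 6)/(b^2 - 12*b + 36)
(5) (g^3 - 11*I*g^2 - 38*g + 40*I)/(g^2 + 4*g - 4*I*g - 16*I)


(1) = (j - 6)/(j + 7)
(2) = (s^2 - 15*s + 56)/(s^2 - 8*s + 15)
(3) = (y + 7)/(y - 6)
(4) = (b^2 - 5*b + 6)/(b^2 - 12*b + 36)
(5) = (g^2 - 7*I*g - 10)/(g + 4)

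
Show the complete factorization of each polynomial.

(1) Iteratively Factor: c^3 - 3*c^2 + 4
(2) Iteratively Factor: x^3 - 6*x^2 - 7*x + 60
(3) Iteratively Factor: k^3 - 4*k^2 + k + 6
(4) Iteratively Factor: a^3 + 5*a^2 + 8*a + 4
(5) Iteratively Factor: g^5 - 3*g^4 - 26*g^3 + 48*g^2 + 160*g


(1) = (c - 2)*(c^2 - c - 2) = (c - 2)^2*(c + 1)
(2) = (x - 4)*(x^2 - 2*x - 15) = (x - 4)*(x + 3)*(x - 5)
(3) = (k - 3)*(k^2 - k - 2) = (k - 3)*(k - 2)*(k + 1)
(4) = (a + 1)*(a^2 + 4*a + 4) = (a + 1)*(a + 2)*(a + 2)
(5) = (g)*(g^4 - 3*g^3 - 26*g^2 + 48*g + 160) = g*(g - 4)*(g^3 + g^2 - 22*g - 40) = g*(g - 4)*(g + 2)*(g^2 - g - 20) = g*(g - 5)*(g - 4)*(g + 2)*(g + 4)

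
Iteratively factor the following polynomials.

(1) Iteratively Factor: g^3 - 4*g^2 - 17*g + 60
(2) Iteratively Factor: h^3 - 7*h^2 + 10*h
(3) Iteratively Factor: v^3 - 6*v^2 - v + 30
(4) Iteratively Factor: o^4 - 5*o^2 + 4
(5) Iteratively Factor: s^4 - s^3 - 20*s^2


(1) = (g - 3)*(g^2 - g - 20) = (g - 3)*(g + 4)*(g - 5)
(2) = (h)*(h^2 - 7*h + 10) = h*(h - 5)*(h - 2)
(3) = (v + 2)*(v^2 - 8*v + 15) = (v - 5)*(v + 2)*(v - 3)
(4) = (o - 1)*(o^3 + o^2 - 4*o - 4) = (o - 1)*(o + 2)*(o^2 - o - 2) = (o - 1)*(o + 1)*(o + 2)*(o - 2)
(5) = (s)*(s^3 - s^2 - 20*s) = s*(s - 5)*(s^2 + 4*s) = s^2*(s - 5)*(s + 4)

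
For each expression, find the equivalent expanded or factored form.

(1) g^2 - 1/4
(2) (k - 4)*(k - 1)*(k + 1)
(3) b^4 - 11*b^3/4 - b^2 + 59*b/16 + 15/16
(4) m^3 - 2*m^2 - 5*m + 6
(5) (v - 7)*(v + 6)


(1) = (g - 1/2)*(g + 1/2)
(2) = k^3 - 4*k^2 - k + 4
(3) = (b - 5/2)*(b - 3/2)*(b + 1/4)*(b + 1)
(4) = (m - 3)*(m - 1)*(m + 2)
(5) = v^2 - v - 42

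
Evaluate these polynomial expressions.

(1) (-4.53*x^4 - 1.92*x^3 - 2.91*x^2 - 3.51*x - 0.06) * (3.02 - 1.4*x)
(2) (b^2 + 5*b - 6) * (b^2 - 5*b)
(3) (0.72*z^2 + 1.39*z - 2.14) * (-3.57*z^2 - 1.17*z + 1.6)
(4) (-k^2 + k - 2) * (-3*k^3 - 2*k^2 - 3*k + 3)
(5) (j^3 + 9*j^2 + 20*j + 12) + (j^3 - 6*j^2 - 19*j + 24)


(1) = 6.342*x^5 - 10.9926*x^4 - 1.7244*x^3 - 3.8742*x^2 - 10.5162*x - 0.1812
(2) = b^4 - 31*b^2 + 30*b
(3) = -2.5704*z^4 - 5.8047*z^3 + 7.1655*z^2 + 4.7278*z - 3.424
(4) = 3*k^5 - k^4 + 7*k^3 - 2*k^2 + 9*k - 6
(5) = 2*j^3 + 3*j^2 + j + 36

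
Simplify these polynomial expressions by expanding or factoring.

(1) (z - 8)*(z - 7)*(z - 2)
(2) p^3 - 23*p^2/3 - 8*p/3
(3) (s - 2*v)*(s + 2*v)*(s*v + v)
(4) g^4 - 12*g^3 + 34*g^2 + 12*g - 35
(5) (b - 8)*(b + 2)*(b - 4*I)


(1) = z^3 - 17*z^2 + 86*z - 112
(2) = p*(p - 8)*(p + 1/3)
(3) = s^3*v + s^2*v - 4*s*v^3 - 4*v^3
(4) = (g - 7)*(g - 5)*(g - 1)*(g + 1)
(5) = b^3 - 6*b^2 - 4*I*b^2 - 16*b + 24*I*b + 64*I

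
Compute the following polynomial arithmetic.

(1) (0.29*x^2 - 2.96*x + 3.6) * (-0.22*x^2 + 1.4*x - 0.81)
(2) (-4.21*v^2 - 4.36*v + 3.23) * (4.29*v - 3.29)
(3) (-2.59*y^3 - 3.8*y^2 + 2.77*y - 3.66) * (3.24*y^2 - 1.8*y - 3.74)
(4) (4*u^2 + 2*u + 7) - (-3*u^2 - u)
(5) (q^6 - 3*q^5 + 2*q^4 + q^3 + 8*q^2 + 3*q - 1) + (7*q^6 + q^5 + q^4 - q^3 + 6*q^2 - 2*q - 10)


(1) = -0.0638*x^4 + 1.0572*x^3 - 5.1709*x^2 + 7.4376*x - 2.916
(2) = -18.0609*v^3 - 4.8535*v^2 + 28.2011*v - 10.6267
(3) = -8.3916*y^5 - 7.65*y^4 + 25.5014*y^3 - 2.6324*y^2 - 3.7718*y + 13.6884
(4) = 7*u^2 + 3*u + 7
(5) = 8*q^6 - 2*q^5 + 3*q^4 + 14*q^2 + q - 11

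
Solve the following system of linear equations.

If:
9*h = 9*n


Then:
h = n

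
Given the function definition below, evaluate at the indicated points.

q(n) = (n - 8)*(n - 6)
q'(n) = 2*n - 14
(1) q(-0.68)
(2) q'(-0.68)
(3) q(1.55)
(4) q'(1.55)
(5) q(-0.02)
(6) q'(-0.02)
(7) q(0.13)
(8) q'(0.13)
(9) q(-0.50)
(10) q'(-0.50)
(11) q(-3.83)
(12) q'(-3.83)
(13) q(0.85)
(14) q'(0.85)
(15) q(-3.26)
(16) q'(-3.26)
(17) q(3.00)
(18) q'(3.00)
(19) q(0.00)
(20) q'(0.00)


(1) = 57.98
(2) = -15.36
(3) = 28.70
(4) = -10.90
(5) = 48.28
(6) = -14.04
(7) = 46.20
(8) = -13.74
(9) = 55.25
(10) = -15.00
(11) = 116.29
(12) = -21.66
(13) = 36.82
(14) = -12.30
(15) = 104.27
(16) = -20.52
(17) = 15.00
(18) = -8.00
(19) = 48.00
(20) = -14.00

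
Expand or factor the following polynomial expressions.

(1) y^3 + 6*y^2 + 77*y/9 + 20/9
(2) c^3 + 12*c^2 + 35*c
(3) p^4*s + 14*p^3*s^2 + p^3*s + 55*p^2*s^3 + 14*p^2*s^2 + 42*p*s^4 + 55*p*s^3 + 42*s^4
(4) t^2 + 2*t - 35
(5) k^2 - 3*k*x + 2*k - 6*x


(1) = (y + 1/3)*(y + 5/3)*(y + 4)
(2) = c*(c + 5)*(c + 7)
(3) = (p + s)*(p + 6*s)*(p + 7*s)*(p*s + s)
(4) = (t - 5)*(t + 7)
(5) = (k + 2)*(k - 3*x)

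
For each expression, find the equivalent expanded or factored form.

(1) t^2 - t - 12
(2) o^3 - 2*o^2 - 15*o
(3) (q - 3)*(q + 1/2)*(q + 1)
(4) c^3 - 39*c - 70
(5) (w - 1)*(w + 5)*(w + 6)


(1) = (t - 4)*(t + 3)
(2) = o*(o - 5)*(o + 3)
(3) = q^3 - 3*q^2/2 - 4*q - 3/2
(4) = (c - 7)*(c + 2)*(c + 5)
(5) = w^3 + 10*w^2 + 19*w - 30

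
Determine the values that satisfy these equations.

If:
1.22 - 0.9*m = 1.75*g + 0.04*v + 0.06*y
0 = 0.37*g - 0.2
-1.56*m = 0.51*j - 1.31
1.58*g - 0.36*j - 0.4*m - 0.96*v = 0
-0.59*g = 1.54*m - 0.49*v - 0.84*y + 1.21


Then:
g = 0.54
j = 2.07
m = 0.16
v = 0.05
y = 2.09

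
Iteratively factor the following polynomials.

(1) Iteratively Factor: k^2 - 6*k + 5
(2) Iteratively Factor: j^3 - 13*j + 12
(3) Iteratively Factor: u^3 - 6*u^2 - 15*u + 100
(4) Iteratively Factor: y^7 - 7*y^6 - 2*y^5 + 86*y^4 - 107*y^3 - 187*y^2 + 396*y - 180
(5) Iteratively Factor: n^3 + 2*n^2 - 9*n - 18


(1) = (k - 5)*(k - 1)
(2) = (j - 1)*(j^2 + j - 12) = (j - 1)*(j + 4)*(j - 3)
(3) = (u - 5)*(u^2 - u - 20) = (u - 5)*(u + 4)*(u - 5)
(4) = (y - 2)*(y^6 - 5*y^5 - 12*y^4 + 62*y^3 + 17*y^2 - 153*y + 90) = (y - 2)*(y + 3)*(y^5 - 8*y^4 + 12*y^3 + 26*y^2 - 61*y + 30) = (y - 3)*(y - 2)*(y + 3)*(y^4 - 5*y^3 - 3*y^2 + 17*y - 10) = (y - 3)*(y - 2)*(y - 1)*(y + 3)*(y^3 - 4*y^2 - 7*y + 10) = (y - 3)*(y - 2)*(y - 1)^2*(y + 3)*(y^2 - 3*y - 10) = (y - 3)*(y - 2)*(y - 1)^2*(y + 2)*(y + 3)*(y - 5)
(5) = (n + 2)*(n^2 - 9) = (n + 2)*(n + 3)*(n - 3)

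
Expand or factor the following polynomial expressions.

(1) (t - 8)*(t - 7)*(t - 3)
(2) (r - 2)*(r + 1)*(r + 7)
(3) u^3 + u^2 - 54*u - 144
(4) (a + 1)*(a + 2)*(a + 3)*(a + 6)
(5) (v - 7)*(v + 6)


(1) = t^3 - 18*t^2 + 101*t - 168
(2) = r^3 + 6*r^2 - 9*r - 14
(3) = (u - 8)*(u + 3)*(u + 6)
(4) = a^4 + 12*a^3 + 47*a^2 + 72*a + 36
(5) = v^2 - v - 42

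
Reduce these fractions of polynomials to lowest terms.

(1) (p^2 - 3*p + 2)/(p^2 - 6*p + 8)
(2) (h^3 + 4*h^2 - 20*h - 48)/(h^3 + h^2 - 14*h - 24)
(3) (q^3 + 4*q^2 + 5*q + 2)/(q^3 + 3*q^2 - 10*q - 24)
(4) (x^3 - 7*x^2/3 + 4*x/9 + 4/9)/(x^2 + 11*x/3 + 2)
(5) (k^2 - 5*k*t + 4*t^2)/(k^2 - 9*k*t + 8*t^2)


(1) = (p - 1)/(p - 4)
(2) = (h + 6)/(h + 3)
(3) = (q^2 + 2*q + 1)/(q^2 + q - 12)
(4) = (9*x^3 - 21*x^2 + 4*x + 4)/(9*x^2 + 33*x + 18)
(5) = (-k + 4*t)/(-k + 8*t)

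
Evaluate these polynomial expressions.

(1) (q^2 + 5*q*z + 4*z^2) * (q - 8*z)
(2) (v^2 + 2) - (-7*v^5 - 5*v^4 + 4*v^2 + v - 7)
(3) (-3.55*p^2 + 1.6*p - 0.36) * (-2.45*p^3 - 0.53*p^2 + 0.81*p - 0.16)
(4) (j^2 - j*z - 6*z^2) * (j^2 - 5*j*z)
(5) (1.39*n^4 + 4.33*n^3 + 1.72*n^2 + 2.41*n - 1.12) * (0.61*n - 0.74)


(1) = q^3 - 3*q^2*z - 36*q*z^2 - 32*z^3
(2) = 7*v^5 + 5*v^4 - 3*v^2 - v + 9
(3) = 8.6975*p^5 - 2.0385*p^4 - 2.8415*p^3 + 2.0548*p^2 - 0.5476*p + 0.0576
(4) = j^4 - 6*j^3*z - j^2*z^2 + 30*j*z^3
(5) = 0.8479*n^5 + 1.6127*n^4 - 2.155*n^3 + 0.1973*n^2 - 2.4666*n + 0.8288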